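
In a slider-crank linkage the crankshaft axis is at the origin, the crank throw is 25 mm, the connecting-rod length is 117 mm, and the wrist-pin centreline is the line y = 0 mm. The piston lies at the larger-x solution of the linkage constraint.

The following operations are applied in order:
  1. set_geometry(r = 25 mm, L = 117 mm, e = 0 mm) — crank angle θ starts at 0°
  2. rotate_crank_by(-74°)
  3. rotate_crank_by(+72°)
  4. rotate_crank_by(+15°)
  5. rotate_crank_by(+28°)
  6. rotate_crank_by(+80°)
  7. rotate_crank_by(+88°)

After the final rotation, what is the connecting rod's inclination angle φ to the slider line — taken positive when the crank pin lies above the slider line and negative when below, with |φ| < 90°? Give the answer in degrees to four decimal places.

-5.9460

set_geometry: r = 25 mm, L = 117 mm, e = 0 mm; θ ← 0°
rotate_crank_by(-74°): θ ← 0° -74° = -74°
rotate_crank_by(+72°): θ ← -74° +72° = -2°
rotate_crank_by(+15°): θ ← -2° +15° = 13°
rotate_crank_by(+28°): θ ← 13° +28° = 41°
rotate_crank_by(+80°): θ ← 41° +80° = 121°
rotate_crank_by(+88°): θ ← 121° +88° = 209°
crank pin P = (r cos θ, r sin θ) = (-21.865493, -12.120241)
h = r sin θ − e = -12.120241 − 0 = -12.120241
sin φ = h / L = -12.120241 / 117 = -0.10359180
φ = arcsin(-0.10359180) = -5.946040°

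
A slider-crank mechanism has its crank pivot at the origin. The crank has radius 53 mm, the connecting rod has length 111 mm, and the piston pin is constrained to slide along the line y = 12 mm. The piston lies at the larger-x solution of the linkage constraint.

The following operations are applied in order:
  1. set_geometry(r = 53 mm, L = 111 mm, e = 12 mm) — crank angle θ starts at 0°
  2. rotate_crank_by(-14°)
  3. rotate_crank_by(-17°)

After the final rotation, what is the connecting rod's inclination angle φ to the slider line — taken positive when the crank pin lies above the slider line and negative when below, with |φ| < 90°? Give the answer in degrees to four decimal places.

-20.7338

set_geometry: r = 53 mm, L = 111 mm, e = 12 mm; θ ← 0°
rotate_crank_by(-14°): θ ← 0° -14° = -14°
rotate_crank_by(-17°): θ ← -14° -17° = -31°
crank pin P = (r cos θ, r sin θ) = (45.429867, -27.297018)
h = r sin θ − e = -27.297018 − 12 = -39.297018
sin φ = h / L = -39.297018 / 111 = -0.35402719
φ = arcsin(-0.35402719) = -20.733835°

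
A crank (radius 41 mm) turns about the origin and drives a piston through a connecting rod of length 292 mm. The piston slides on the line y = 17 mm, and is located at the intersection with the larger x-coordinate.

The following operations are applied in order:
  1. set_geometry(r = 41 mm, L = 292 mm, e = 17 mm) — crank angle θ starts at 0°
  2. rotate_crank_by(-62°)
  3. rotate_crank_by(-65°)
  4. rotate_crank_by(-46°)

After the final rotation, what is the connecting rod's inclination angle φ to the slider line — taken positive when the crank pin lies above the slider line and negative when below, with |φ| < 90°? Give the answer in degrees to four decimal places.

-4.3202

set_geometry: r = 41 mm, L = 292 mm, e = 17 mm; θ ← 0°
rotate_crank_by(-62°): θ ← 0° -62° = -62°
rotate_crank_by(-65°): θ ← -62° -65° = -127°
rotate_crank_by(-46°): θ ← -127° -46° = -173°
crank pin P = (r cos θ, r sin θ) = (-40.694392, -4.996643)
h = r sin θ − e = -4.996643 − 17 = -21.996643
sin φ = h / L = -21.996643 / 292 = -0.07533097
φ = arcsin(-0.07533097) = -4.320239°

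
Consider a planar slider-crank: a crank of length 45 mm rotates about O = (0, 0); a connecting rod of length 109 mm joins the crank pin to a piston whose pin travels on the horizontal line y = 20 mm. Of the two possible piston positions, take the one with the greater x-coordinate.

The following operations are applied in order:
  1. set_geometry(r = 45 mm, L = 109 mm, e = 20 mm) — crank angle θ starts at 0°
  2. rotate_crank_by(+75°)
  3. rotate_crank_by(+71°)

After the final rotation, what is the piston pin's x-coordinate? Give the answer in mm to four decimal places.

set_geometry: r = 45 mm, L = 109 mm, e = 20 mm; θ ← 0°
rotate_crank_by(+75°): θ ← 0° +75° = 75°
rotate_crank_by(+71°): θ ← 75° +71° = 146°
crank pin P = (r cos θ, r sin θ) = (-37.306691, 25.163681)
h = r sin θ − e = 25.163681 − 20 = 5.163681
x = r cos θ + √(L² − h²) = -37.306691 + √(11881.0 − 26.6636) = -37.306691 + 108.877621 = 71.570930

71.5709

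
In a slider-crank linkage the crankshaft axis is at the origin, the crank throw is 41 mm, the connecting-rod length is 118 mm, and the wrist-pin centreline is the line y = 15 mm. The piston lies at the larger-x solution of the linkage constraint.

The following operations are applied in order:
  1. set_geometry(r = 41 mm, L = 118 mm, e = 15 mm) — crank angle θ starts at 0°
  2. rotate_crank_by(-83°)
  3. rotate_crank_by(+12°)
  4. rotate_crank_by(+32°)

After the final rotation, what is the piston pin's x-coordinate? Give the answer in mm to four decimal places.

142.5842

set_geometry: r = 41 mm, L = 118 mm, e = 15 mm; θ ← 0°
rotate_crank_by(-83°): θ ← 0° -83° = -83°
rotate_crank_by(+12°): θ ← -83° +12° = -71°
rotate_crank_by(+32°): θ ← -71° +32° = -39°
crank pin P = (r cos θ, r sin θ) = (31.862984, -25.802136)
h = r sin θ − e = -25.802136 − 15 = -40.802136
x = r cos θ + √(L² − h²) = 31.862984 + √(13924.0 − 1664.8143) = 31.862984 + 110.721207 = 142.584191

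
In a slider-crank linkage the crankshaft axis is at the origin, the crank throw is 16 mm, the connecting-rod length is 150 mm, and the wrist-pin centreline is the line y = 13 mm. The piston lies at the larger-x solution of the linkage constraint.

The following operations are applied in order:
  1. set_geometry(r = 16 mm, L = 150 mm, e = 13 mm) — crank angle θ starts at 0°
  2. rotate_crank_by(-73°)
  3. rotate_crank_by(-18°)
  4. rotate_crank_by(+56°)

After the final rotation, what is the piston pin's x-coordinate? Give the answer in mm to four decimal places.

set_geometry: r = 16 mm, L = 150 mm, e = 13 mm; θ ← 0°
rotate_crank_by(-73°): θ ← 0° -73° = -73°
rotate_crank_by(-18°): θ ← -73° -18° = -91°
rotate_crank_by(+56°): θ ← -91° +56° = -35°
crank pin P = (r cos θ, r sin θ) = (13.106433, -9.177223)
h = r sin θ − e = -9.177223 − 13 = -22.177223
x = r cos θ + √(L² − h²) = 13.106433 + √(22500.0 − 491.8292) = 13.106433 + 148.351511 = 161.457944

161.4579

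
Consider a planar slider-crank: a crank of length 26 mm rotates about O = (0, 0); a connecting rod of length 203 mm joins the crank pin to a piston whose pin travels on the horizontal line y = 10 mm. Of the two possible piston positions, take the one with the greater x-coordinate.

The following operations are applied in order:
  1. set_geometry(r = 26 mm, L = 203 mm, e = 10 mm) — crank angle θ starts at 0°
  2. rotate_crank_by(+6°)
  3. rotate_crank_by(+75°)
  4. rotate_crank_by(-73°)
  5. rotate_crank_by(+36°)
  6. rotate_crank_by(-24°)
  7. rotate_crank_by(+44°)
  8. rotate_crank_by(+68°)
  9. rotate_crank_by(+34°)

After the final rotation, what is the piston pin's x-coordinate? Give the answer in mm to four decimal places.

set_geometry: r = 26 mm, L = 203 mm, e = 10 mm; θ ← 0°
rotate_crank_by(+6°): θ ← 0° +6° = 6°
rotate_crank_by(+75°): θ ← 6° +75° = 81°
rotate_crank_by(-73°): θ ← 81° -73° = 8°
rotate_crank_by(+36°): θ ← 8° +36° = 44°
rotate_crank_by(-24°): θ ← 44° -24° = 20°
rotate_crank_by(+44°): θ ← 20° +44° = 64°
rotate_crank_by(+68°): θ ← 64° +68° = 132°
rotate_crank_by(+34°): θ ← 132° +34° = 166°
crank pin P = (r cos θ, r sin θ) = (-25.227689, 6.289969)
h = r sin θ − e = 6.289969 − 10 = -3.710031
x = r cos θ + √(L² − h²) = -25.227689 + √(41209.0 − 13.7643) = -25.227689 + 202.966095 = 177.738406

177.7384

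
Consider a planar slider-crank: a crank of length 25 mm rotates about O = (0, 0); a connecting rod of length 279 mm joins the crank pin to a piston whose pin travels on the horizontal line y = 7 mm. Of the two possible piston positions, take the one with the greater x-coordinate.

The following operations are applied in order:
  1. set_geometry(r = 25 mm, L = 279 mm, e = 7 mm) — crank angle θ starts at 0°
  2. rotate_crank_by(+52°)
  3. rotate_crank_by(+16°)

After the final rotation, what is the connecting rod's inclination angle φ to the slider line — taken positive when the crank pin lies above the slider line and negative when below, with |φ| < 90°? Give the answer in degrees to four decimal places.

set_geometry: r = 25 mm, L = 279 mm, e = 7 mm; θ ← 0°
rotate_crank_by(+52°): θ ← 0° +52° = 52°
rotate_crank_by(+16°): θ ← 52° +16° = 68°
crank pin P = (r cos θ, r sin θ) = (9.365165, 23.179596)
h = r sin θ − e = 23.179596 − 7 = 16.179596
sin φ = h / L = 16.179596 / 279 = 0.05799138
φ = arcsin(0.05799138) = 3.324527°

3.3245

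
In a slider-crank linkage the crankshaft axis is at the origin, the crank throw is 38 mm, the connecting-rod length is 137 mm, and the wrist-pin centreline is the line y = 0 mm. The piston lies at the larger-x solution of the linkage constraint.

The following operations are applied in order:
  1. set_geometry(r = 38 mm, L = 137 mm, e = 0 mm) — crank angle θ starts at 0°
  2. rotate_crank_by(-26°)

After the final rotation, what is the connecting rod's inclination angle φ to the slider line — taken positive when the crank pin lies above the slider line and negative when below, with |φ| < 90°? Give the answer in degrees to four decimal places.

-6.9840

set_geometry: r = 38 mm, L = 137 mm, e = 0 mm; θ ← 0°
rotate_crank_by(-26°): θ ← 0° -26° = -26°
crank pin P = (r cos θ, r sin θ) = (34.154174, -16.658104)
h = r sin θ − e = -16.658104 − 0 = -16.658104
sin φ = h / L = -16.658104 / 137 = -0.12159200
φ = arcsin(-0.12159200) = -6.983990°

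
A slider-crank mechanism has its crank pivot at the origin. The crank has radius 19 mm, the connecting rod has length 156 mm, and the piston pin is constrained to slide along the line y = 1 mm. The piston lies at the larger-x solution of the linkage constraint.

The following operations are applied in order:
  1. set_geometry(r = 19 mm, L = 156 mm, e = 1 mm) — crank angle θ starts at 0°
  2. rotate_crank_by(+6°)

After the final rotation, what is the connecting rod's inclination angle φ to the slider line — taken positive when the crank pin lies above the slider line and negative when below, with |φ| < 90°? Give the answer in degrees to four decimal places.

set_geometry: r = 19 mm, L = 156 mm, e = 1 mm; θ ← 0°
rotate_crank_by(+6°): θ ← 0° +6° = 6°
crank pin P = (r cos θ, r sin θ) = (18.895916, 1.986041)
h = r sin θ − e = 1.986041 − 1 = 0.986041
sin φ = h / L = 0.986041 / 156 = 0.00632077
φ = arcsin(0.00632077) = 0.362156°

0.3622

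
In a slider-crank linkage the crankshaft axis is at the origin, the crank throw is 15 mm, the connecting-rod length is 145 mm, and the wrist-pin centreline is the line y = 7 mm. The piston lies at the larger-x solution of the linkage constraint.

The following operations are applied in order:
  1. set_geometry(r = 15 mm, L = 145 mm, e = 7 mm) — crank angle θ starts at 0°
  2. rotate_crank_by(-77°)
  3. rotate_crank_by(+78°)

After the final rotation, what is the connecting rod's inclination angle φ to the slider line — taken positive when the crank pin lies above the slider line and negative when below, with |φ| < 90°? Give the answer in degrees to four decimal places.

set_geometry: r = 15 mm, L = 145 mm, e = 7 mm; θ ← 0°
rotate_crank_by(-77°): θ ← 0° -77° = -77°
rotate_crank_by(+78°): θ ← -77° +78° = 1°
crank pin P = (r cos θ, r sin θ) = (14.997715, 0.261786)
h = r sin θ − e = 0.261786 − 7 = -6.738214
sin φ = h / L = -6.738214 / 145 = -0.04647044
φ = arcsin(-0.04647044) = -2.663519°

-2.6635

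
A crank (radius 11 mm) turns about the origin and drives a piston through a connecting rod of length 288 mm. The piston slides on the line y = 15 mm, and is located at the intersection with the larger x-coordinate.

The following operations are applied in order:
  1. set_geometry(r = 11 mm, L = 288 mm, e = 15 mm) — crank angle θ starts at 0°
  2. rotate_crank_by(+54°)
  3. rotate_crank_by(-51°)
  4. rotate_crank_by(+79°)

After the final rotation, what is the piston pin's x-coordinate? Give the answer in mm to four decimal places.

289.5016

set_geometry: r = 11 mm, L = 288 mm, e = 15 mm; θ ← 0°
rotate_crank_by(+54°): θ ← 0° +54° = 54°
rotate_crank_by(-51°): θ ← 54° -51° = 3°
rotate_crank_by(+79°): θ ← 3° +79° = 82°
crank pin P = (r cos θ, r sin θ) = (1.530904, 10.892949)
h = r sin θ − e = 10.892949 − 15 = -4.107051
x = r cos θ + √(L² − h²) = 1.530904 + √(82944.0 − 16.8679) = 1.530904 + 287.970714 = 289.501618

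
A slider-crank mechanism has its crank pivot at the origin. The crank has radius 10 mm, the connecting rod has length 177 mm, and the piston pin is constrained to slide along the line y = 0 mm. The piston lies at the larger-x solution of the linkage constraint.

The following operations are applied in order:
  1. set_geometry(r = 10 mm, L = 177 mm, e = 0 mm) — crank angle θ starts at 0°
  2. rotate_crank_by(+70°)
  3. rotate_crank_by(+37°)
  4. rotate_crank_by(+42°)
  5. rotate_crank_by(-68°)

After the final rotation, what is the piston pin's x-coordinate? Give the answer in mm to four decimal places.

set_geometry: r = 10 mm, L = 177 mm, e = 0 mm; θ ← 0°
rotate_crank_by(+70°): θ ← 0° +70° = 70°
rotate_crank_by(+37°): θ ← 70° +37° = 107°
rotate_crank_by(+42°): θ ← 107° +42° = 149°
rotate_crank_by(-68°): θ ← 149° -68° = 81°
crank pin P = (r cos θ, r sin θ) = (1.564345, 9.876883)
h = r sin θ − e = 9.876883 − 0 = 9.876883
x = r cos θ + √(L² − h²) = 1.564345 + √(31329.0 − 97.5528) = 1.564345 + 176.724212 = 178.288557

178.2886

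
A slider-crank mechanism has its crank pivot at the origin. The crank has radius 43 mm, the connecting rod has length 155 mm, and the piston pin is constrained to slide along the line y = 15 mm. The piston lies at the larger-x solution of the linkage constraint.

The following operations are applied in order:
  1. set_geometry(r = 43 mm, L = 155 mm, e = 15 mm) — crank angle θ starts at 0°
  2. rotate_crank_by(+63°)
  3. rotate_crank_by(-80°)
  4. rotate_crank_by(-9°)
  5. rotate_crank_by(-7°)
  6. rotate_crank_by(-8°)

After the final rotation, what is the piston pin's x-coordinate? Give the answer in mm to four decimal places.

set_geometry: r = 43 mm, L = 155 mm, e = 15 mm; θ ← 0°
rotate_crank_by(+63°): θ ← 0° +63° = 63°
rotate_crank_by(-80°): θ ← 63° -80° = -17°
rotate_crank_by(-9°): θ ← -17° -9° = -26°
rotate_crank_by(-7°): θ ← -26° -7° = -33°
rotate_crank_by(-8°): θ ← -33° -8° = -41°
crank pin P = (r cos θ, r sin θ) = (32.452512, -28.210538)
h = r sin θ − e = -28.210538 − 15 = -43.210538
x = r cos θ + √(L² − h²) = 32.452512 + √(24025.0 − 1867.1506) = 32.452512 + 148.855129 = 181.307641

181.3076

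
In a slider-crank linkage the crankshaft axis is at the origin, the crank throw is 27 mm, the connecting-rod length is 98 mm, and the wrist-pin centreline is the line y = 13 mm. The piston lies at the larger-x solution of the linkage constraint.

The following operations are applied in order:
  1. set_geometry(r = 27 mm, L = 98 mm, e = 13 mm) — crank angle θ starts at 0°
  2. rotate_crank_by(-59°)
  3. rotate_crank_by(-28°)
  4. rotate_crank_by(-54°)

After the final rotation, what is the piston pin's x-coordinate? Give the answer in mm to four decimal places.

set_geometry: r = 27 mm, L = 98 mm, e = 13 mm; θ ← 0°
rotate_crank_by(-59°): θ ← 0° -59° = -59°
rotate_crank_by(-28°): θ ← -59° -28° = -87°
rotate_crank_by(-54°): θ ← -87° -54° = -141°
crank pin P = (r cos θ, r sin θ) = (-20.982941, -16.991651)
h = r sin θ − e = -16.991651 − 13 = -29.991651
x = r cos θ + √(L² − h²) = -20.982941 + √(9604.0 − 899.4991) = -20.982941 + 93.297915 = 72.314974

72.3150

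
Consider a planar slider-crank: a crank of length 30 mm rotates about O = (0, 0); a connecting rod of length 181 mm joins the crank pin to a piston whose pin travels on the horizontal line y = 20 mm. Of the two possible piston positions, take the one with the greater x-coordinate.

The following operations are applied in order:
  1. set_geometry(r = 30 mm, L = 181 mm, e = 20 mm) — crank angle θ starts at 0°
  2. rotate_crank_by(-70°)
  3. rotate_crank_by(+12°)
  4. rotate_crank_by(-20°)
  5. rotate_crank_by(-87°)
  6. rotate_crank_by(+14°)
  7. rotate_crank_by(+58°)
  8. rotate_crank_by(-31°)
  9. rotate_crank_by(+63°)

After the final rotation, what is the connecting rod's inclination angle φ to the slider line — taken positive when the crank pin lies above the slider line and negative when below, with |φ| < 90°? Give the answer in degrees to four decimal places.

set_geometry: r = 30 mm, L = 181 mm, e = 20 mm; θ ← 0°
rotate_crank_by(-70°): θ ← 0° -70° = -70°
rotate_crank_by(+12°): θ ← -70° +12° = -58°
rotate_crank_by(-20°): θ ← -58° -20° = -78°
rotate_crank_by(-87°): θ ← -78° -87° = -165°
rotate_crank_by(+14°): θ ← -165° +14° = -151°
rotate_crank_by(+58°): θ ← -151° +58° = -93°
rotate_crank_by(-31°): θ ← -93° -31° = -124°
rotate_crank_by(+63°): θ ← -124° +63° = -61°
crank pin P = (r cos θ, r sin θ) = (14.544289, -26.238591)
h = r sin θ − e = -26.238591 − 20 = -46.238591
sin φ = h / L = -46.238591 / 181 = -0.25546183
φ = arcsin(-0.25546183) = -14.800952°

-14.8010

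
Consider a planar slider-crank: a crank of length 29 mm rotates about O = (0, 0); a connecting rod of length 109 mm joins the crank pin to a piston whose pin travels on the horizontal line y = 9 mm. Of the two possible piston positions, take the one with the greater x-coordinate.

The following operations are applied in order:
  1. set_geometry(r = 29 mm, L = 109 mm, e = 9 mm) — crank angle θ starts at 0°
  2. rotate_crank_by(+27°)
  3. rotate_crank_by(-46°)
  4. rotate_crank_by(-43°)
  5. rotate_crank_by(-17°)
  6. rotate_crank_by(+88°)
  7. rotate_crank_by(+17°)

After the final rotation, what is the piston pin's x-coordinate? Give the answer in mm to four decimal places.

135.0018

set_geometry: r = 29 mm, L = 109 mm, e = 9 mm; θ ← 0°
rotate_crank_by(+27°): θ ← 0° +27° = 27°
rotate_crank_by(-46°): θ ← 27° -46° = -19°
rotate_crank_by(-43°): θ ← -19° -43° = -62°
rotate_crank_by(-17°): θ ← -62° -17° = -79°
rotate_crank_by(+88°): θ ← -79° +88° = 9°
rotate_crank_by(+17°): θ ← 9° +17° = 26°
crank pin P = (r cos θ, r sin θ) = (26.065027, 12.712763)
h = r sin θ − e = 12.712763 − 9 = 3.712763
x = r cos θ + √(L² − h²) = 26.065027 + √(11881.0 − 13.7846) = 26.065027 + 108.936749 = 135.001777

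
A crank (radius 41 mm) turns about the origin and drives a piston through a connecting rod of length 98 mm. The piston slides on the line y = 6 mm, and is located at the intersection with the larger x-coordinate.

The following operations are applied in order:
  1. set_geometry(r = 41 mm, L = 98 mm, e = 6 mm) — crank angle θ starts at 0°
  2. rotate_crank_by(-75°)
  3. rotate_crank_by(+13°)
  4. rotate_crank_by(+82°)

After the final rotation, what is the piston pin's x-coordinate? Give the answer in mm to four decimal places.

set_geometry: r = 41 mm, L = 98 mm, e = 6 mm; θ ← 0°
rotate_crank_by(-75°): θ ← 0° -75° = -75°
rotate_crank_by(+13°): θ ← -75° +13° = -62°
rotate_crank_by(+82°): θ ← -62° +82° = 20°
crank pin P = (r cos θ, r sin θ) = (38.527397, 14.022826)
h = r sin θ − e = 14.022826 − 6 = 8.022826
x = r cos θ + √(L² − h²) = 38.527397 + √(9604.0 − 64.3657) = 38.527397 + 97.671051 = 136.198449

136.1984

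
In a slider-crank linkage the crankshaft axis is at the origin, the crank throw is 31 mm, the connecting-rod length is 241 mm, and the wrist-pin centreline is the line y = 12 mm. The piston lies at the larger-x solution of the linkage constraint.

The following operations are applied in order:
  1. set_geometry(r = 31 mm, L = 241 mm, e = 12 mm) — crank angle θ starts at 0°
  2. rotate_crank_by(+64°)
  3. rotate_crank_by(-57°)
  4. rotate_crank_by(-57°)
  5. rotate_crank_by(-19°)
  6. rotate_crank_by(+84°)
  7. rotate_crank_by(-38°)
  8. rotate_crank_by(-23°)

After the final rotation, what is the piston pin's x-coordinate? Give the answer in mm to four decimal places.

260.0811

set_geometry: r = 31 mm, L = 241 mm, e = 12 mm; θ ← 0°
rotate_crank_by(+64°): θ ← 0° +64° = 64°
rotate_crank_by(-57°): θ ← 64° -57° = 7°
rotate_crank_by(-57°): θ ← 7° -57° = -50°
rotate_crank_by(-19°): θ ← -50° -19° = -69°
rotate_crank_by(+84°): θ ← -69° +84° = 15°
rotate_crank_by(-38°): θ ← 15° -38° = -23°
rotate_crank_by(-23°): θ ← -23° -23° = -46°
crank pin P = (r cos θ, r sin θ) = (21.534409, -22.299534)
h = r sin θ − e = -22.299534 − 12 = -34.299534
x = r cos θ + √(L² − h²) = 21.534409 + √(58081.0 − 1176.4580) = 21.534409 + 238.546729 = 260.081139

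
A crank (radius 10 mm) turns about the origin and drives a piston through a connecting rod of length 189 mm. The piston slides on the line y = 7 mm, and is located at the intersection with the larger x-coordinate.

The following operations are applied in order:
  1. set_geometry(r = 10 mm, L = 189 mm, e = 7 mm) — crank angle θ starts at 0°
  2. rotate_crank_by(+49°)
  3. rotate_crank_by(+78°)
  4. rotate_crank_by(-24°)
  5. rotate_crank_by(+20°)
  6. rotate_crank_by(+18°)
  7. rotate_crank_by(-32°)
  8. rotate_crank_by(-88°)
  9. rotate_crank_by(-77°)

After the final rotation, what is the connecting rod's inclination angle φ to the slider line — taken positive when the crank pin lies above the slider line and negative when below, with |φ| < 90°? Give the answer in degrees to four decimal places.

-4.6404

set_geometry: r = 10 mm, L = 189 mm, e = 7 mm; θ ← 0°
rotate_crank_by(+49°): θ ← 0° +49° = 49°
rotate_crank_by(+78°): θ ← 49° +78° = 127°
rotate_crank_by(-24°): θ ← 127° -24° = 103°
rotate_crank_by(+20°): θ ← 103° +20° = 123°
rotate_crank_by(+18°): θ ← 123° +18° = 141°
rotate_crank_by(-32°): θ ← 141° -32° = 109°
rotate_crank_by(-88°): θ ← 109° -88° = 21°
rotate_crank_by(-77°): θ ← 21° -77° = -56°
crank pin P = (r cos θ, r sin θ) = (5.591929, -8.290376)
h = r sin θ − e = -8.290376 − 7 = -15.290376
sin φ = h / L = -15.290376 / 189 = -0.08090146
φ = arcsin(-0.08090146) = -4.640383°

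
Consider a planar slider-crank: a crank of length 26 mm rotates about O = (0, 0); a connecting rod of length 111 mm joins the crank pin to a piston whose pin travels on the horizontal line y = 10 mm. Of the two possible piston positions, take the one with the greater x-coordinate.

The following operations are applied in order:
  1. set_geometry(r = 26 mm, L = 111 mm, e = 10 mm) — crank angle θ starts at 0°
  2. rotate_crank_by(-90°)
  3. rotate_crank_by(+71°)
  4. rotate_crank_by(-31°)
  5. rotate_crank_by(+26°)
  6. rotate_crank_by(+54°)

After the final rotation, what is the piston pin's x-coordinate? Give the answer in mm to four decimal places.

set_geometry: r = 26 mm, L = 111 mm, e = 10 mm; θ ← 0°
rotate_crank_by(-90°): θ ← 0° -90° = -90°
rotate_crank_by(+71°): θ ← -90° +71° = -19°
rotate_crank_by(-31°): θ ← -19° -31° = -50°
rotate_crank_by(+26°): θ ← -50° +26° = -24°
rotate_crank_by(+54°): θ ← -24° +54° = 30°
crank pin P = (r cos θ, r sin θ) = (22.516660, 13.000000)
h = r sin θ − e = 13.000000 − 10 = 3.000000
x = r cos θ + √(L² − h²) = 22.516660 + √(12321.0 − 9.0000) = 22.516660 + 110.959452 = 133.476113

133.4761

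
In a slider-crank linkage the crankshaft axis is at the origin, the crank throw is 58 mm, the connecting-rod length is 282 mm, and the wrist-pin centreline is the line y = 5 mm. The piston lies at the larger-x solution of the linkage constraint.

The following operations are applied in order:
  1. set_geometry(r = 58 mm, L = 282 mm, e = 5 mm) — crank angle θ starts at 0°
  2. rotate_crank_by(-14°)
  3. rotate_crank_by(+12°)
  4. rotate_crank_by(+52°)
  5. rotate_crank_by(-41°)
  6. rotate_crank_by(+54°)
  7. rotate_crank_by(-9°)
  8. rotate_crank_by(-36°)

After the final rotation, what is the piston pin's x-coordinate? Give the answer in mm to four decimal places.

336.8650

set_geometry: r = 58 mm, L = 282 mm, e = 5 mm; θ ← 0°
rotate_crank_by(-14°): θ ← 0° -14° = -14°
rotate_crank_by(+12°): θ ← -14° +12° = -2°
rotate_crank_by(+52°): θ ← -2° +52° = 50°
rotate_crank_by(-41°): θ ← 50° -41° = 9°
rotate_crank_by(+54°): θ ← 9° +54° = 63°
rotate_crank_by(-9°): θ ← 63° -9° = 54°
rotate_crank_by(-36°): θ ← 54° -36° = 18°
crank pin P = (r cos θ, r sin θ) = (55.161278, 17.922986)
h = r sin θ − e = 17.922986 − 5 = 12.922986
x = r cos θ + √(L² − h²) = 55.161278 + √(79524.0 − 167.0036) = 55.161278 + 281.703739 = 336.865017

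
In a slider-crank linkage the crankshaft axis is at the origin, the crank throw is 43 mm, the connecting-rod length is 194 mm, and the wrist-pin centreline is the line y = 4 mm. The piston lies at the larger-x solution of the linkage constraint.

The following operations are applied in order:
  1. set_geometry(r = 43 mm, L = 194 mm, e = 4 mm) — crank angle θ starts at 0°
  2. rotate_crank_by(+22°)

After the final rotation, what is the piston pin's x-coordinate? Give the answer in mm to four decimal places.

set_geometry: r = 43 mm, L = 194 mm, e = 4 mm; θ ← 0°
rotate_crank_by(+22°): θ ← 0° +22° = 22°
crank pin P = (r cos θ, r sin θ) = (39.868906, 16.108084)
h = r sin θ − e = 16.108084 − 4 = 12.108084
x = r cos θ + √(L² − h²) = 39.868906 + √(37636.0 − 146.6057) = 39.868906 + 193.621782 = 233.490687

233.4907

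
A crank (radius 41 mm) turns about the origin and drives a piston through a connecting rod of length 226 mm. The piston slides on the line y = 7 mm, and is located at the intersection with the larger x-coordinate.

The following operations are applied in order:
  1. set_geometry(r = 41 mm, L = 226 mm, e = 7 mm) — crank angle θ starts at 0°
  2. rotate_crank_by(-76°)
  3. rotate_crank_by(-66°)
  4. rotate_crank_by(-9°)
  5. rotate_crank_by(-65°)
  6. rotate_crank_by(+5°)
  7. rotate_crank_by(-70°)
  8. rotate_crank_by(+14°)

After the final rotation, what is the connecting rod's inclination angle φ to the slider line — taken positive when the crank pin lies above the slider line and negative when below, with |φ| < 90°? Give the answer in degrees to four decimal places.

set_geometry: r = 41 mm, L = 226 mm, e = 7 mm; θ ← 0°
rotate_crank_by(-76°): θ ← 0° -76° = -76°
rotate_crank_by(-66°): θ ← -76° -66° = -142°
rotate_crank_by(-9°): θ ← -142° -9° = -151°
rotate_crank_by(-65°): θ ← -151° -65° = -216°
rotate_crank_by(+5°): θ ← -216° +5° = -211°
rotate_crank_by(-70°): θ ← -211° -70° = -281°
rotate_crank_by(+14°): θ ← -281° +14° = -267°
crank pin P = (r cos θ, r sin θ) = (-2.145774, 40.943811)
h = r sin θ − e = 40.943811 − 7 = 33.943811
sin φ = h / L = 33.943811 / 226 = 0.15019385
φ = arcsin(0.15019385) = 8.638161°

8.6382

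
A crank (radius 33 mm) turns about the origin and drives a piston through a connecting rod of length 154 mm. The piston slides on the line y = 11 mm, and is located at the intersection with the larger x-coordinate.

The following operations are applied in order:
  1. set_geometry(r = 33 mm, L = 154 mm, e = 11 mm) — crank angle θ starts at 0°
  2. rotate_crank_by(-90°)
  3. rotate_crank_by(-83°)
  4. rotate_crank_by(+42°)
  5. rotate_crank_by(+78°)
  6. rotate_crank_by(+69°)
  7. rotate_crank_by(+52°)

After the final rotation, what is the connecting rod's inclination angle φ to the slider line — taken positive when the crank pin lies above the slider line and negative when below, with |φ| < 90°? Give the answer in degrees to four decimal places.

7.3109

set_geometry: r = 33 mm, L = 154 mm, e = 11 mm; θ ← 0°
rotate_crank_by(-90°): θ ← 0° -90° = -90°
rotate_crank_by(-83°): θ ← -90° -83° = -173°
rotate_crank_by(+42°): θ ← -173° +42° = -131°
rotate_crank_by(+78°): θ ← -131° +78° = -53°
rotate_crank_by(+69°): θ ← -53° +69° = 16°
rotate_crank_by(+52°): θ ← 16° +52° = 68°
crank pin P = (r cos θ, r sin θ) = (12.362018, 30.597067)
h = r sin θ − e = 30.597067 − 11 = 19.597067
sin φ = h / L = 19.597067 / 154 = 0.12725368
φ = arcsin(0.12725368) = 7.310922°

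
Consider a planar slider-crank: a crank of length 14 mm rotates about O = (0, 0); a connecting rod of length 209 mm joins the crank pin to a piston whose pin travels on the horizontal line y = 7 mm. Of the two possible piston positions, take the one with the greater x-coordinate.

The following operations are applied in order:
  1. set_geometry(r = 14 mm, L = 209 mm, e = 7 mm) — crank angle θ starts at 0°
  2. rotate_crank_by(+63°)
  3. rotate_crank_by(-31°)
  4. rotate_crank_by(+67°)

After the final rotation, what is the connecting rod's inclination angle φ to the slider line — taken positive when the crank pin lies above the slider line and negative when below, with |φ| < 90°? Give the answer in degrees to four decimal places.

set_geometry: r = 14 mm, L = 209 mm, e = 7 mm; θ ← 0°
rotate_crank_by(+63°): θ ← 0° +63° = 63°
rotate_crank_by(-31°): θ ← 63° -31° = 32°
rotate_crank_by(+67°): θ ← 32° +67° = 99°
crank pin P = (r cos θ, r sin θ) = (-2.190083, 13.827637)
h = r sin θ − e = 13.827637 − 7 = 6.827637
sin φ = h / L = 6.827637 / 209 = 0.03266812
φ = arcsin(0.03266812) = 1.872078°

1.8721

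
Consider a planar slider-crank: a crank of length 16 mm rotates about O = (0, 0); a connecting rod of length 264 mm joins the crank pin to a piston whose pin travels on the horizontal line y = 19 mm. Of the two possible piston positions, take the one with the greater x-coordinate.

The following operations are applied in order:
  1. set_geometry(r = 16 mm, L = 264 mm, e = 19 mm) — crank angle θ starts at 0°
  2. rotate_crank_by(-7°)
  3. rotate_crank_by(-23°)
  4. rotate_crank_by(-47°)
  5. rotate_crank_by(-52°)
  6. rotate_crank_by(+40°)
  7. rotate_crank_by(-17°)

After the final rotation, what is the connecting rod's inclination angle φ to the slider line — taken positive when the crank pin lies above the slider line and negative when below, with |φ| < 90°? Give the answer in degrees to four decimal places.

-7.4828

set_geometry: r = 16 mm, L = 264 mm, e = 19 mm; θ ← 0°
rotate_crank_by(-7°): θ ← 0° -7° = -7°
rotate_crank_by(-23°): θ ← -7° -23° = -30°
rotate_crank_by(-47°): θ ← -30° -47° = -77°
rotate_crank_by(-52°): θ ← -77° -52° = -129°
rotate_crank_by(+40°): θ ← -129° +40° = -89°
rotate_crank_by(-17°): θ ← -89° -17° = -106°
crank pin P = (r cos θ, r sin θ) = (-4.410198, -15.380187)
h = r sin θ − e = -15.380187 − 19 = -34.380187
sin φ = h / L = -34.380187 / 264 = -0.13022798
φ = arcsin(-0.13022798) = -7.482767°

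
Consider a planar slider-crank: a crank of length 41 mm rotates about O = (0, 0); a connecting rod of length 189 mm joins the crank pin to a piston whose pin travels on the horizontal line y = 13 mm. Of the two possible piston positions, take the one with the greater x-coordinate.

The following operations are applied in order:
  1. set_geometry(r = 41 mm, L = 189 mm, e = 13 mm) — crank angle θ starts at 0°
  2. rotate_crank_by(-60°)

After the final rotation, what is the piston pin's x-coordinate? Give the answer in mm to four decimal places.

set_geometry: r = 41 mm, L = 189 mm, e = 13 mm; θ ← 0°
rotate_crank_by(-60°): θ ← 0° -60° = -60°
crank pin P = (r cos θ, r sin θ) = (20.500000, -35.507042)
h = r sin θ − e = -35.507042 − 13 = -48.507042
x = r cos θ + √(L² − h²) = 20.500000 + √(35721.0 − 2352.9331) = 20.500000 + 182.669283 = 203.169283

203.1693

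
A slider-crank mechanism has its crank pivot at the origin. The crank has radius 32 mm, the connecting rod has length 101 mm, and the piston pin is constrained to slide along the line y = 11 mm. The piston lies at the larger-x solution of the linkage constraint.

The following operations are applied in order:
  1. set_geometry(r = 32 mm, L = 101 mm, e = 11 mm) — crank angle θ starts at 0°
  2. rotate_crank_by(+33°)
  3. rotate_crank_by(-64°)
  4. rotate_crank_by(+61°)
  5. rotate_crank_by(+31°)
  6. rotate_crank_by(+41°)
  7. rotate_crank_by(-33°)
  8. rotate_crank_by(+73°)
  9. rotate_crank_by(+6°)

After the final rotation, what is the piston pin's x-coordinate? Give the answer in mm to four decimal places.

set_geometry: r = 32 mm, L = 101 mm, e = 11 mm; θ ← 0°
rotate_crank_by(+33°): θ ← 0° +33° = 33°
rotate_crank_by(-64°): θ ← 33° -64° = -31°
rotate_crank_by(+61°): θ ← -31° +61° = 30°
rotate_crank_by(+31°): θ ← 30° +31° = 61°
rotate_crank_by(+41°): θ ← 61° +41° = 102°
rotate_crank_by(-33°): θ ← 102° -33° = 69°
rotate_crank_by(+73°): θ ← 69° +73° = 142°
rotate_crank_by(+6°): θ ← 142° +6° = 148°
crank pin P = (r cos θ, r sin θ) = (-27.137539, 16.957416)
h = r sin θ − e = 16.957416 − 11 = 5.957416
x = r cos θ + √(L² − h²) = -27.137539 + √(10201.0 − 35.4908) = -27.137539 + 100.824150 = 73.686611

73.6866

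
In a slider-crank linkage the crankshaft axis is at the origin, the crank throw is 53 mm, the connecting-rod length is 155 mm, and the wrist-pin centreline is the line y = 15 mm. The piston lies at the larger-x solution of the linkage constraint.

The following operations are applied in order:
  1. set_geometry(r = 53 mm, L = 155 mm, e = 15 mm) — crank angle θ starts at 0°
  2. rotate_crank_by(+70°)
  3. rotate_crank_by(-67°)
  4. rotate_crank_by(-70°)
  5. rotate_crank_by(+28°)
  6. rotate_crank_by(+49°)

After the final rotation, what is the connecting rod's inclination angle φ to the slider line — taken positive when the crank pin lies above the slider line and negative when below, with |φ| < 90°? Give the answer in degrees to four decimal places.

-2.1432

set_geometry: r = 53 mm, L = 155 mm, e = 15 mm; θ ← 0°
rotate_crank_by(+70°): θ ← 0° +70° = 70°
rotate_crank_by(-67°): θ ← 70° -67° = 3°
rotate_crank_by(-70°): θ ← 3° -70° = -67°
rotate_crank_by(+28°): θ ← -67° +28° = -39°
rotate_crank_by(+49°): θ ← -39° +49° = 10°
crank pin P = (r cos θ, r sin θ) = (52.194811, 9.203353)
h = r sin θ − e = 9.203353 − 15 = -5.796647
sin φ = h / L = -5.796647 / 155 = -0.03739772
φ = arcsin(-0.03739772) = -2.143231°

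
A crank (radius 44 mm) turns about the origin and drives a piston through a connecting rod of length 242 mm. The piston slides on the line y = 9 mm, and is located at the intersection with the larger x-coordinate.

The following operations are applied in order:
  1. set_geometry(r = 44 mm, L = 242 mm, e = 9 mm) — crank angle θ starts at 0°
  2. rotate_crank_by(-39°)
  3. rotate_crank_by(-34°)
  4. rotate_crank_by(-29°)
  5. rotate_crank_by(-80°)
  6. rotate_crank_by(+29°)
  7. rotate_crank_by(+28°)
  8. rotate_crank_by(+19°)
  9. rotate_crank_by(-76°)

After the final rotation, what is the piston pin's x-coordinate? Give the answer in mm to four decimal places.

set_geometry: r = 44 mm, L = 242 mm, e = 9 mm; θ ← 0°
rotate_crank_by(-39°): θ ← 0° -39° = -39°
rotate_crank_by(-34°): θ ← -39° -34° = -73°
rotate_crank_by(-29°): θ ← -73° -29° = -102°
rotate_crank_by(-80°): θ ← -102° -80° = -182°
rotate_crank_by(+29°): θ ← -182° +29° = -153°
rotate_crank_by(+28°): θ ← -153° +28° = -125°
rotate_crank_by(+19°): θ ← -125° +19° = -106°
rotate_crank_by(-76°): θ ← -106° -76° = -182°
crank pin P = (r cos θ, r sin θ) = (-43.973196, 1.535578)
h = r sin θ − e = 1.535578 − 9 = -7.464422
x = r cos θ + √(L² − h²) = -43.973196 + √(58564.0 − 55.7176) = -43.973196 + 241.884854 = 197.911657

197.9117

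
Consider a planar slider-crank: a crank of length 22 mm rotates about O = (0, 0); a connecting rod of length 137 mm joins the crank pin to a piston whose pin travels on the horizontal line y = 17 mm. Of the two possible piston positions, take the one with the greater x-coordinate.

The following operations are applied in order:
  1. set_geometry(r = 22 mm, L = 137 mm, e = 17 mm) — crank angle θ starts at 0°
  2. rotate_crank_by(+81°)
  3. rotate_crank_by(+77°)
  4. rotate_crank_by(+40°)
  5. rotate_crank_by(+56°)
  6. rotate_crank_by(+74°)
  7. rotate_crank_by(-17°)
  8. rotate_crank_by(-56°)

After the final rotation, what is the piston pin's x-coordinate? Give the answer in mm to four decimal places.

set_geometry: r = 22 mm, L = 137 mm, e = 17 mm; θ ← 0°
rotate_crank_by(+81°): θ ← 0° +81° = 81°
rotate_crank_by(+77°): θ ← 81° +77° = 158°
rotate_crank_by(+40°): θ ← 158° +40° = 198°
rotate_crank_by(+56°): θ ← 198° +56° = 254°
rotate_crank_by(+74°): θ ← 254° +74° = 328°
rotate_crank_by(-17°): θ ← 328° -17° = 311°
rotate_crank_by(-56°): θ ← 311° -56° = 255°
crank pin P = (r cos θ, r sin θ) = (-5.694019, -21.250368)
h = r sin θ − e = -21.250368 − 17 = -38.250368
x = r cos θ + √(L² − h²) = -5.694019 + √(18769.0 − 1463.0907) = -5.694019 + 131.551926 = 125.857907

125.8579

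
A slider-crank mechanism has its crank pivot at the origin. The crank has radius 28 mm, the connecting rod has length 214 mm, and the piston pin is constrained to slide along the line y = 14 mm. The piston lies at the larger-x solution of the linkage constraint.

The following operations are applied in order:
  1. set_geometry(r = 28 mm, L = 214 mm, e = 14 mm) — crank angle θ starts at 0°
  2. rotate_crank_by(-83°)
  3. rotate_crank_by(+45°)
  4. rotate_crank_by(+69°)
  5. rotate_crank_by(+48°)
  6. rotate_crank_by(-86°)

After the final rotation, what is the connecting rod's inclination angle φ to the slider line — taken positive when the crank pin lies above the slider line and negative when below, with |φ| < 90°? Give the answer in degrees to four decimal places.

set_geometry: r = 28 mm, L = 214 mm, e = 14 mm; θ ← 0°
rotate_crank_by(-83°): θ ← 0° -83° = -83°
rotate_crank_by(+45°): θ ← -83° +45° = -38°
rotate_crank_by(+69°): θ ← -38° +69° = 31°
rotate_crank_by(+48°): θ ← 31° +48° = 79°
rotate_crank_by(-86°): θ ← 79° -86° = -7°
crank pin P = (r cos θ, r sin θ) = (27.791292, -3.412342)
h = r sin θ − e = -3.412342 − 14 = -17.412342
sin φ = h / L = -17.412342 / 214 = -0.08136608
φ = arcsin(-0.08136608) = -4.667093°

-4.6671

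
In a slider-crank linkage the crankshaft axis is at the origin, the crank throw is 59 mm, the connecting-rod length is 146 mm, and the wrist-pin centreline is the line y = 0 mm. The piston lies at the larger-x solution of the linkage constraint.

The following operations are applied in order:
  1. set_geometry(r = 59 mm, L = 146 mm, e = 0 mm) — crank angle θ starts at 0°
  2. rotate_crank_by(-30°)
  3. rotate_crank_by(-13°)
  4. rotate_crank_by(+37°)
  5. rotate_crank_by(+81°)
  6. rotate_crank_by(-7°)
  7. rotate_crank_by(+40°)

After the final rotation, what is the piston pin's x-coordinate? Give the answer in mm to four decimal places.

set_geometry: r = 59 mm, L = 146 mm, e = 0 mm; θ ← 0°
rotate_crank_by(-30°): θ ← 0° -30° = -30°
rotate_crank_by(-13°): θ ← -30° -13° = -43°
rotate_crank_by(+37°): θ ← -43° +37° = -6°
rotate_crank_by(+81°): θ ← -6° +81° = 75°
rotate_crank_by(-7°): θ ← 75° -7° = 68°
rotate_crank_by(+40°): θ ← 68° +40° = 108°
crank pin P = (r cos θ, r sin θ) = (-18.232003, 56.112334)
h = r sin θ − e = 56.112334 − 0 = 56.112334
x = r cos θ + √(L² − h²) = -18.232003 + √(21316.0 − 3148.5941) = -18.232003 + 134.786520 = 116.554517

116.5545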